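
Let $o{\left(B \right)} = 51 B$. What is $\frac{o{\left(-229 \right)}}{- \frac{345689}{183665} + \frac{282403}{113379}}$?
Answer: $- \frac{243200623374765}{12673673864} \approx -19189.0$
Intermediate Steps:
$\frac{o{\left(-229 \right)}}{- \frac{345689}{183665} + \frac{282403}{113379}} = \frac{51 \left(-229\right)}{- \frac{345689}{183665} + \frac{282403}{113379}} = - \frac{11679}{\left(-345689\right) \frac{1}{183665} + 282403 \cdot \frac{1}{113379}} = - \frac{11679}{- \frac{345689}{183665} + \frac{282403}{113379}} = - \frac{11679}{\frac{12673673864}{20823754035}} = \left(-11679\right) \frac{20823754035}{12673673864} = - \frac{243200623374765}{12673673864}$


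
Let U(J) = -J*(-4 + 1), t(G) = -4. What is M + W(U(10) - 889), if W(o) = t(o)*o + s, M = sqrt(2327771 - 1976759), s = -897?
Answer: 2539 + 2*sqrt(87753) ≈ 3131.5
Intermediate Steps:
U(J) = 3*J (U(J) = -J*(-3) = -(-3)*J = 3*J)
M = 2*sqrt(87753) (M = sqrt(351012) = 2*sqrt(87753) ≈ 592.46)
W(o) = -897 - 4*o (W(o) = -4*o - 897 = -897 - 4*o)
M + W(U(10) - 889) = 2*sqrt(87753) + (-897 - 4*(3*10 - 889)) = 2*sqrt(87753) + (-897 - 4*(30 - 889)) = 2*sqrt(87753) + (-897 - 4*(-859)) = 2*sqrt(87753) + (-897 + 3436) = 2*sqrt(87753) + 2539 = 2539 + 2*sqrt(87753)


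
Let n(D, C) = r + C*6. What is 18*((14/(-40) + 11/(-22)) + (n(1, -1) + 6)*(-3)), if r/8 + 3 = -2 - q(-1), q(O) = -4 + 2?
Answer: 12807/10 ≈ 1280.7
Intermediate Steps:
q(O) = -2
r = -24 (r = -24 + 8*(-2 - 1*(-2)) = -24 + 8*(-2 + 2) = -24 + 8*0 = -24 + 0 = -24)
n(D, C) = -24 + 6*C (n(D, C) = -24 + C*6 = -24 + 6*C)
18*((14/(-40) + 11/(-22)) + (n(1, -1) + 6)*(-3)) = 18*((14/(-40) + 11/(-22)) + ((-24 + 6*(-1)) + 6)*(-3)) = 18*((14*(-1/40) + 11*(-1/22)) + ((-24 - 6) + 6)*(-3)) = 18*((-7/20 - 1/2) + (-30 + 6)*(-3)) = 18*(-17/20 - 24*(-3)) = 18*(-17/20 + 72) = 18*(1423/20) = 12807/10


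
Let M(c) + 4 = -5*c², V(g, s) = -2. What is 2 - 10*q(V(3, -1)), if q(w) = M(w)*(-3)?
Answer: -718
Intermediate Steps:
M(c) = -4 - 5*c²
q(w) = 12 + 15*w² (q(w) = (-4 - 5*w²)*(-3) = 12 + 15*w²)
2 - 10*q(V(3, -1)) = 2 - 10*(12 + 15*(-2)²) = 2 - 10*(12 + 15*4) = 2 - 10*(12 + 60) = 2 - 10*72 = 2 - 720 = -718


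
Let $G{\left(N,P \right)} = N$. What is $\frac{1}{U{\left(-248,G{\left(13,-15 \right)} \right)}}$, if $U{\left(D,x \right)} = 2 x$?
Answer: $\frac{1}{26} \approx 0.038462$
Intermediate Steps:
$\frac{1}{U{\left(-248,G{\left(13,-15 \right)} \right)}} = \frac{1}{2 \cdot 13} = \frac{1}{26}$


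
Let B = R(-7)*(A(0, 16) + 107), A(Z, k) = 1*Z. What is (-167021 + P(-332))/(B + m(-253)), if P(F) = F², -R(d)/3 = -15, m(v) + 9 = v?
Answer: -56797/4553 ≈ -12.475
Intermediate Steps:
m(v) = -9 + v
R(d) = 45 (R(d) = -3*(-15) = 45)
A(Z, k) = Z
B = 4815 (B = 45*(0 + 107) = 45*107 = 4815)
(-167021 + P(-332))/(B + m(-253)) = (-167021 + (-332)²)/(4815 + (-9 - 253)) = (-167021 + 110224)/(4815 - 262) = -56797/4553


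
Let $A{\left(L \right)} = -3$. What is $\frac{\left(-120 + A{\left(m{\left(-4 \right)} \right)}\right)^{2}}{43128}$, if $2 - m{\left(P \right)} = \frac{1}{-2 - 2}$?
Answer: $\frac{1681}{4792} \approx 0.35079$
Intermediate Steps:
$m{\left(P \right)} = \frac{9}{4}$ ($m{\left(P \right)} = 2 - \frac{1}{-2 - 2} = 2 - \frac{1}{-4} = 2 - - \frac{1}{4} = 2 + \frac{1}{4} = \frac{9}{4}$)
$\frac{\left(-120 + A{\left(m{\left(-4 \right)} \right)}\right)^{2}}{43128} = \frac{\left(-120 - 3\right)^{2}}{43128} = \left(-123\right)^{2} \cdot \frac{1}{43128} = 15129 \cdot \frac{1}{43128} = \frac{1681}{4792}$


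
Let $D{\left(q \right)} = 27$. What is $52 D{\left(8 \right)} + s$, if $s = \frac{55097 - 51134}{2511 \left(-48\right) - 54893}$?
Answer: $\frac{246287121}{175421} \approx 1404.0$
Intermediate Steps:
$s = - \frac{3963}{175421}$ ($s = \frac{3963}{-120528 - 54893} = \frac{3963}{-175421} = 3963 \left(- \frac{1}{175421}\right) = - \frac{3963}{175421} \approx -0.022591$)
$52 D{\left(8 \right)} + s = 52 \cdot 27 - \frac{3963}{175421} = 1404 - \frac{3963}{175421} = \frac{246287121}{175421}$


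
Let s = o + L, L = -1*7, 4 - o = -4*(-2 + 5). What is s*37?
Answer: 333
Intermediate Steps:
o = 16 (o = 4 - (-4)*(-2 + 5) = 4 - (-4)*3 = 4 - 1*(-12) = 4 + 12 = 16)
L = -7
s = 9 (s = 16 - 7 = 9)
s*37 = 9*37 = 333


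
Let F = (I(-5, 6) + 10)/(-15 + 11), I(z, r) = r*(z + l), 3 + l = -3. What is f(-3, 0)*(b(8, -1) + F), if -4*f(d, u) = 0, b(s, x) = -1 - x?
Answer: 0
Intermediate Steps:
l = -6 (l = -3 - 3 = -6)
f(d, u) = 0 (f(d, u) = -¼*0 = 0)
I(z, r) = r*(-6 + z) (I(z, r) = r*(z - 6) = r*(-6 + z))
F = 14 (F = (6*(-6 - 5) + 10)/(-15 + 11) = (6*(-11) + 10)/(-4) = (-66 + 10)*(-¼) = -56*(-¼) = 14)
f(-3, 0)*(b(8, -1) + F) = 0*((-1 - 1*(-1)) + 14) = 0*((-1 + 1) + 14) = 0*(0 + 14) = 0*14 = 0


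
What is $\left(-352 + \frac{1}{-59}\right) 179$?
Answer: $- \frac{3717651}{59} \approx -63011.0$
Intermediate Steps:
$\left(-352 + \frac{1}{-59}\right) 179 = \left(-352 - \frac{1}{59}\right) 179 = \left(- \frac{20769}{59}\right) 179 = - \frac{3717651}{59}$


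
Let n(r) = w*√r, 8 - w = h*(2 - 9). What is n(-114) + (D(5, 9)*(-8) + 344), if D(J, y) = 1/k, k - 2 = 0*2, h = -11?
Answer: 340 - 69*I*√114 ≈ 340.0 - 736.72*I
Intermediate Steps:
k = 2 (k = 2 + 0*2 = 2 + 0 = 2)
D(J, y) = ½ (D(J, y) = 1/2 = ½)
w = -69 (w = 8 - (-11)*(2 - 9) = 8 - (-11)*(-7) = 8 - 1*77 = 8 - 77 = -69)
n(r) = -69*√r
n(-114) + (D(5, 9)*(-8) + 344) = -69*I*√114 + ((½)*(-8) + 344) = -69*I*√114 + (-4 + 344) = -69*I*√114 + 340 = 340 - 69*I*√114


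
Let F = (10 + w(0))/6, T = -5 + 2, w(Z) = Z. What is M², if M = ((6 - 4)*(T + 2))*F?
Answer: 100/9 ≈ 11.111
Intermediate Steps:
T = -3
F = 5/3 (F = (10 + 0)/6 = (⅙)*10 = 5/3 ≈ 1.6667)
M = -10/3 (M = ((6 - 4)*(-3 + 2))*(5/3) = (2*(-1))*(5/3) = -2*5/3 = -10/3 ≈ -3.3333)
M² = (-10/3)² = 100/9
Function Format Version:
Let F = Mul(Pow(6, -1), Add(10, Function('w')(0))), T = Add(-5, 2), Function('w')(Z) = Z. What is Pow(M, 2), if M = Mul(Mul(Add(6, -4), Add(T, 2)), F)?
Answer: Rational(100, 9) ≈ 11.111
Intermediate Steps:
T = -3
F = Rational(5, 3) (F = Mul(Pow(6, -1), Add(10, 0)) = Mul(Rational(1, 6), 10) = Rational(5, 3) ≈ 1.6667)
M = Rational(-10, 3) (M = Mul(Mul(Add(6, -4), Add(-3, 2)), Rational(5, 3)) = Mul(Mul(2, -1), Rational(5, 3)) = Mul(-2, Rational(5, 3)) = Rational(-10, 3) ≈ -3.3333)
Pow(M, 2) = Pow(Rational(-10, 3), 2) = Rational(100, 9)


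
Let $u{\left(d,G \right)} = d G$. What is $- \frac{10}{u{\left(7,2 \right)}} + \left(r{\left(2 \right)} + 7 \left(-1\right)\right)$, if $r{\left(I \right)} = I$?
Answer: $- \frac{40}{7} \approx -5.7143$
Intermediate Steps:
$u{\left(d,G \right)} = G d$
$- \frac{10}{u{\left(7,2 \right)}} + \left(r{\left(2 \right)} + 7 \left(-1\right)\right) = - \frac{10}{2 \cdot 7} + \left(2 + 7 \left(-1\right)\right) = - \frac{10}{14} + \left(2 - 7\right) = \left(-10\right) \frac{1}{14} - 5 = - \frac{5}{7} - 5 = - \frac{40}{7}$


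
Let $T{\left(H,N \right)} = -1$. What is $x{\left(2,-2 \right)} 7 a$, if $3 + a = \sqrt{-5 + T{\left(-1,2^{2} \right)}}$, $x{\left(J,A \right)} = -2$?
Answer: $42 - 14 i \sqrt{6} \approx 42.0 - 34.293 i$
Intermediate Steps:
$a = -3 + i \sqrt{6}$ ($a = -3 + \sqrt{-5 - 1} = -3 + \sqrt{-6} = -3 + i \sqrt{6} \approx -3.0 + 2.4495 i$)
$x{\left(2,-2 \right)} 7 a = \left(-2\right) 7 \left(-3 + i \sqrt{6}\right) = - 14 \left(-3 + i \sqrt{6}\right) = 42 - 14 i \sqrt{6}$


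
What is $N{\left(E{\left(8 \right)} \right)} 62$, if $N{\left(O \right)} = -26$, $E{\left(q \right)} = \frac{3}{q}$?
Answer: $-1612$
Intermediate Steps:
$N{\left(E{\left(8 \right)} \right)} 62 = \left(-26\right) 62 = -1612$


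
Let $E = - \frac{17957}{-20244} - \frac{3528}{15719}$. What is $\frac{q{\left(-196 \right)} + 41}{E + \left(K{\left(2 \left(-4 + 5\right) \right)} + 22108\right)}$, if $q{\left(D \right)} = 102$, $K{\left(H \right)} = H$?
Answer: $\frac{45504807348}{7035954135211} \approx 0.0064675$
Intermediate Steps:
$E = \frac{210845251}{318215436}$ ($E = \left(-17957\right) \left(- \frac{1}{20244}\right) - \frac{3528}{15719} = \frac{17957}{20244} - \frac{3528}{15719} = \frac{210845251}{318215436} \approx 0.66259$)
$\frac{q{\left(-196 \right)} + 41}{E + \left(K{\left(2 \left(-4 + 5\right) \right)} + 22108\right)} = \frac{102 + 41}{\frac{210845251}{318215436} + \left(2 \left(-4 + 5\right) + 22108\right)} = \frac{143}{\frac{210845251}{318215436} + \left(2 \cdot 1 + 22108\right)} = \frac{143}{\frac{210845251}{318215436} + \left(2 + 22108\right)} = \frac{143}{\frac{210845251}{318215436} + 22110} = \frac{143}{\frac{7035954135211}{318215436}} = 143 \cdot \frac{318215436}{7035954135211} = \frac{45504807348}{7035954135211}$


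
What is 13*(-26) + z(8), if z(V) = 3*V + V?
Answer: -306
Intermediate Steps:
z(V) = 4*V
13*(-26) + z(8) = 13*(-26) + 4*8 = -338 + 32 = -306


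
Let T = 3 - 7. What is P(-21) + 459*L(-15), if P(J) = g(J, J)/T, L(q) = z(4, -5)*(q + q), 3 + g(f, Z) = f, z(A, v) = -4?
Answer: 55086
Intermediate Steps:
g(f, Z) = -3 + f
L(q) = -8*q (L(q) = -4*(q + q) = -8*q)
T = -4
P(J) = 3/4 - J/4 (P(J) = (-3 + J)/(-4) = (-3 + J)*(-1/4) = 3/4 - J/4)
P(-21) + 459*L(-15) = (3/4 - 1/4*(-21)) + 459*(-8*(-15)) = (3/4 + 21/4) + 459*120 = 6 + 55080 = 55086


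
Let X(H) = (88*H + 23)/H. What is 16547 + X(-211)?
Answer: 3509962/211 ≈ 16635.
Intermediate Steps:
X(H) = (23 + 88*H)/H
16547 + X(-211) = 16547 + (88 + 23/(-211)) = 16547 + (88 + 23*(-1/211)) = 16547 + (88 - 23/211) = 16547 + 18545/211 = 3509962/211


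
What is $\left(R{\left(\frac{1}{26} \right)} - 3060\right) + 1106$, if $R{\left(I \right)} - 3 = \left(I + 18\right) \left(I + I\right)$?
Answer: $- \frac{658969}{338} \approx -1949.6$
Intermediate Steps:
$R{\left(I \right)} = 3 + 2 I \left(18 + I\right)$ ($R{\left(I \right)} = 3 + \left(I + 18\right) \left(I + I\right) = 3 + \left(18 + I\right) 2 I = 3 + 2 I \left(18 + I\right)$)
$\left(R{\left(\frac{1}{26} \right)} - 3060\right) + 1106 = \left(\left(3 + 2 \left(\frac{1}{26}\right)^{2} + \frac{36}{26}\right) - 3060\right) + 1106 = \left(\left(3 + \frac{2}{676} + 36 \cdot \frac{1}{26}\right) - 3060\right) + 1106 = \left(\left(3 + 2 \cdot \frac{1}{676} + \frac{18}{13}\right) - 3060\right) + 1106 = \left(\left(3 + \frac{1}{338} + \frac{18}{13}\right) - 3060\right) + 1106 = \left(\frac{1483}{338} - 3060\right) + 1106 = - \frac{1032797}{338} + 1106 = - \frac{658969}{338}$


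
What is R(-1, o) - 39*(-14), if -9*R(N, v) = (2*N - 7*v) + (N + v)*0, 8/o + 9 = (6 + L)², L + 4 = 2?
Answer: 4924/9 ≈ 547.11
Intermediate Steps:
L = -2 (L = -4 + 2 = -2)
o = 8/7 (o = 8/(-9 + (6 - 2)²) = 8/(-9 + 4²) = 8/(-9 + 16) = 8/7 ≈ 1.1429)
R(N, v) = -2*N/9 + 7*v/9 (R(N, v) = -((2*N - 7*v) + (N + v)*0)/9 = -((-7*v + 2*N) + 0)/9 = -(-7*v + 2*N)/9 = -2*N/9 + 7*v/9)
R(-1, o) - 39*(-14) = (-2/9*(-1) + (7/9)*(8/7)) - 39*(-14) = (2/9 + 8/9) + 546 = 10/9 + 546 = 4924/9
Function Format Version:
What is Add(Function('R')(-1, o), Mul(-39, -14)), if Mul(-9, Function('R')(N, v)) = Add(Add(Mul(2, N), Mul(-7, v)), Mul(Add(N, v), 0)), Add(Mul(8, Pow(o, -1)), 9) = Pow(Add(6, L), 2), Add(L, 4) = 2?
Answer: Rational(4924, 9) ≈ 547.11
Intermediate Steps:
L = -2 (L = Add(-4, 2) = -2)
o = Rational(8, 7) (o = Mul(8, Pow(Add(-9, Pow(Add(6, -2), 2)), -1)) = Mul(8, Pow(Add(-9, Pow(4, 2)), -1)) = Mul(8, Pow(Add(-9, 16), -1)) = Mul(8, Pow(7, -1)) = Mul(8, Rational(1, 7)) = Rational(8, 7) ≈ 1.1429)
Function('R')(N, v) = Add(Mul(Rational(-2, 9), N), Mul(Rational(7, 9), v)) (Function('R')(N, v) = Mul(Rational(-1, 9), Add(Add(Mul(2, N), Mul(-7, v)), Mul(Add(N, v), 0))) = Mul(Rational(-1, 9), Add(Add(Mul(-7, v), Mul(2, N)), 0)) = Mul(Rational(-1, 9), Add(Mul(-7, v), Mul(2, N))) = Add(Mul(Rational(-2, 9), N), Mul(Rational(7, 9), v)))
Add(Function('R')(-1, o), Mul(-39, -14)) = Add(Add(Mul(Rational(-2, 9), -1), Mul(Rational(7, 9), Rational(8, 7))), Mul(-39, -14)) = Add(Add(Rational(2, 9), Rational(8, 9)), 546) = Add(Rational(10, 9), 546) = Rational(4924, 9)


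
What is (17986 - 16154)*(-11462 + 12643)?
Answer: 2163592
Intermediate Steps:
(17986 - 16154)*(-11462 + 12643) = 1832*1181 = 2163592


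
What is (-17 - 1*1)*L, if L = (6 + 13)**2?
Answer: -6498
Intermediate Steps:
L = 361 (L = 19**2 = 361)
(-17 - 1*1)*L = (-17 - 1*1)*361 = (-17 - 1)*361 = -18*361 = -6498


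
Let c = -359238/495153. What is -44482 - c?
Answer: -7341678836/165051 ≈ -44481.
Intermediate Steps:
c = -119746/165051 (c = -359238*1/495153 = -119746/165051 ≈ -0.72551)
-44482 - c = -44482 - 1*(-119746/165051) = -44482 + 119746/165051 = -7341678836/165051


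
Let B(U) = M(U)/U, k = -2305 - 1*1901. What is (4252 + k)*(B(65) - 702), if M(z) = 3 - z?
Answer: -2101832/65 ≈ -32336.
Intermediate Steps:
k = -4206 (k = -2305 - 1901 = -4206)
B(U) = (3 - U)/U
(4252 + k)*(B(65) - 702) = (4252 - 4206)*((3 - 1*65)/65 - 702) = 46*((3 - 65)/65 - 702) = 46*((1/65)*(-62) - 702) = 46*(-62/65 - 702) = 46*(-45692/65) = -2101832/65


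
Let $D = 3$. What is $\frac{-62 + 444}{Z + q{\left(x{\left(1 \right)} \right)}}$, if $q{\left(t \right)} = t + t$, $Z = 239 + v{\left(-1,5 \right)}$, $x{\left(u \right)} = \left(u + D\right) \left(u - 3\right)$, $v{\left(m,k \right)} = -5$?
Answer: $\frac{191}{109} \approx 1.7523$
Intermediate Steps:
$x{\left(u \right)} = \left(-3 + u\right) \left(3 + u\right)$ ($x{\left(u \right)} = \left(u + 3\right) \left(u - 3\right) = \left(3 + u\right) \left(-3 + u\right) = \left(-3 + u\right) \left(3 + u\right)$)
$Z = 234$ ($Z = 239 - 5 = 234$)
$q{\left(t \right)} = 2 t$
$\frac{-62 + 444}{Z + q{\left(x{\left(1 \right)} \right)}} = \frac{-62 + 444}{234 + 2 \left(-9 + 1^{2}\right)} = \frac{382}{234 + 2 \left(-9 + 1\right)} = \frac{382}{234 + 2 \left(-8\right)} = \frac{382}{234 - 16} = \frac{382}{218} = 382 \cdot \frac{1}{218} = \frac{191}{109}$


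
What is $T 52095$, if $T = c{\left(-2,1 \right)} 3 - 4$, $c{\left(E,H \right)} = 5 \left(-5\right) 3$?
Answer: $-11929755$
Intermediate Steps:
$c{\left(E,H \right)} = -75$ ($c{\left(E,H \right)} = \left(-25\right) 3 = -75$)
$T = -229$ ($T = \left(-75\right) 3 - 4 = -225 - 4 = -229$)
$T 52095 = \left(-229\right) 52095 = -11929755$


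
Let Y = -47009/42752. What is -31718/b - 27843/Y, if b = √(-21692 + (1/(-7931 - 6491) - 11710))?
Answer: 1190343936/47009 + 31718*I*√6947418408190/481723645 ≈ 25322.0 + 173.55*I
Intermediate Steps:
Y = -47009/42752 (Y = -47009*1/42752 = -47009/42752 ≈ -1.0996)
b = I*√6947418408190/14422 (b = √(-21692 + (1/(-14422) - 11710)) = √(-21692 + (-1/14422 - 11710)) = √(-21692 - 168881621/14422) = √(-481723645/14422) = I*√6947418408190/14422 ≈ 182.76*I)
-31718/b - 27843/Y = -31718*(-I*√6947418408190/481723645) - 27843/(-47009/42752) = -(-31718)*I*√6947418408190/481723645 - 27843*(-42752/47009) = 31718*I*√6947418408190/481723645 + 1190343936/47009 = 1190343936/47009 + 31718*I*√6947418408190/481723645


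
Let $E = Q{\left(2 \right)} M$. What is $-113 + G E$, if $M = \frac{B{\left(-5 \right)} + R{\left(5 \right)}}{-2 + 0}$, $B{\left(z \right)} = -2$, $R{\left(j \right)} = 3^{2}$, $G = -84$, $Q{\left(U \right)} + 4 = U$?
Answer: $-701$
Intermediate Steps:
$Q{\left(U \right)} = -4 + U$
$R{\left(j \right)} = 9$
$M = - \frac{7}{2}$ ($M = \frac{-2 + 9}{-2 + 0} = \frac{7}{-2} = 7 \left(- \frac{1}{2}\right) = - \frac{7}{2} \approx -3.5$)
$E = 7$ ($E = \left(-4 + 2\right) \left(- \frac{7}{2}\right) = \left(-2\right) \left(- \frac{7}{2}\right) = 7$)
$-113 + G E = -113 - 588 = -701$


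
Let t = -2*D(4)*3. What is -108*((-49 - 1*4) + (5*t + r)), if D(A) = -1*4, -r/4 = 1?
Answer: -6804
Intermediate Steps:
r = -4 (r = -4*1 = -4)
D(A) = -4
t = 24 (t = -2*(-4)*3 = 8*3 = 24)
-108*((-49 - 1*4) + (5*t + r)) = -108*((-49 - 1*4) + (5*24 - 4)) = -108*((-49 - 4) + (120 - 4)) = -108*(-53 + 116) = -108*63 = -6804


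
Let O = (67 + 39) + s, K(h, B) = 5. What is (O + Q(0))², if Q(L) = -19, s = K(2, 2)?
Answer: 8464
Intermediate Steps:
s = 5
O = 111 (O = (67 + 39) + 5 = 106 + 5 = 111)
(O + Q(0))² = (111 - 19)² = 92² = 8464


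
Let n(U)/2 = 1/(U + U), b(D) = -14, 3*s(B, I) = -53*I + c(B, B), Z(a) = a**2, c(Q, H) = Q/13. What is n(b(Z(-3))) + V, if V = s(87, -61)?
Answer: 589585/546 ≈ 1079.8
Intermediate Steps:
c(Q, H) = Q/13 (c(Q, H) = Q*(1/13) = Q/13)
s(B, I) = -53*I/3 + B/39 (s(B, I) = (-53*I + B/13)/3 = -53*I/3 + B/39)
n(U) = 1/U (n(U) = 2/(U + U) = 2/((2*U)) = 2*(1/(2*U)) = 1/U)
V = 42116/39 (V = -53/3*(-61) + (1/39)*87 = 3233/3 + 29/13 = 42116/39 ≈ 1079.9)
n(b(Z(-3))) + V = 1/(-14) + 42116/39 = -1/14 + 42116/39 = 589585/546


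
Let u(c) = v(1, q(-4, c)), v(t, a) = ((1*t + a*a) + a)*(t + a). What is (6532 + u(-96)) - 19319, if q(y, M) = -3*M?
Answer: 24041550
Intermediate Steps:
v(t, a) = (a + t)*(a + t + a²) (v(t, a) = ((t + a²) + a)*(a + t) = (a + t + a²)*(a + t) = (a + t)*(a + t + a²))
u(c) = 1 - 27*c³ - 6*c + 18*c² (u(c) = (-3*c)² + (-3*c)³ + 1² + 1*(-3*c)² + 2*(-3*c)*1 = 9*c² - 27*c³ + 1 + 1*(9*c²) - 6*c = 9*c² - 27*c³ + 1 + 9*c² - 6*c = 1 - 27*c³ - 6*c + 18*c²)
(6532 + u(-96)) - 19319 = (6532 + (1 - 27*(-96)³ - 6*(-96) + 18*(-96)²)) - 19319 = (6532 + (1 - 27*(-884736) + 576 + 18*9216)) - 19319 = (6532 + (1 + 23887872 + 576 + 165888)) - 19319 = (6532 + 24054337) - 19319 = 24060869 - 19319 = 24041550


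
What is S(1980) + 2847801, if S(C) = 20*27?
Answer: 2848341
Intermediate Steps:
S(C) = 540
S(1980) + 2847801 = 540 + 2847801 = 2848341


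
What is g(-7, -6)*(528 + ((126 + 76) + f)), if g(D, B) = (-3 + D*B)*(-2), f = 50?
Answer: -60840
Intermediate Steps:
g(D, B) = 6 - 2*B*D (g(D, B) = (-3 + B*D)*(-2) = 6 - 2*B*D)
g(-7, -6)*(528 + ((126 + 76) + f)) = (6 - 2*(-6)*(-7))*(528 + ((126 + 76) + 50)) = (6 - 84)*(528 + (202 + 50)) = -78*(528 + 252) = -78*780 = -60840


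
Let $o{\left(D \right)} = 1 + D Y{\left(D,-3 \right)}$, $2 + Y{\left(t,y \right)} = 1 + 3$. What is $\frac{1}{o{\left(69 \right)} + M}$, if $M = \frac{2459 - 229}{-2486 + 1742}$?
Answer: $\frac{372}{50593} \approx 0.0073528$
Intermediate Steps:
$Y{\left(t,y \right)} = 2$ ($Y{\left(t,y \right)} = -2 + \left(1 + 3\right) = -2 + 4 = 2$)
$M = - \frac{1115}{372}$ ($M = \frac{2230}{-744} = 2230 \left(- \frac{1}{744}\right) = - \frac{1115}{372} \approx -2.9973$)
$o{\left(D \right)} = 1 + 2 D$ ($o{\left(D \right)} = 1 + D 2 = 1 + 2 D$)
$\frac{1}{o{\left(69 \right)} + M} = \frac{1}{\left(1 + 2 \cdot 69\right) - \frac{1115}{372}} = \frac{1}{\left(1 + 138\right) - \frac{1115}{372}} = \frac{1}{139 - \frac{1115}{372}} = \frac{1}{\frac{50593}{372}} = \frac{372}{50593}$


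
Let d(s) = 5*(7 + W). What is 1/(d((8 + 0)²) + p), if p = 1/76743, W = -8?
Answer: -76743/383714 ≈ -0.20000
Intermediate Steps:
p = 1/76743 ≈ 1.3030e-5
d(s) = -5 (d(s) = 5*(7 - 8) = 5*(-1) = -5)
1/(d((8 + 0)²) + p) = 1/(-5 + 1/76743) = 1/(-383714/76743) = -76743/383714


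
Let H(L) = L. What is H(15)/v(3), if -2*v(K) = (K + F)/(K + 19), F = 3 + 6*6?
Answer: -110/7 ≈ -15.714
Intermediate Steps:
F = 39 (F = 3 + 36 = 39)
v(K) = -(39 + K)/(2*(19 + K)) (v(K) = -(K + 39)/(2*(K + 19)) = -(39 + K)/(2*(19 + K)))
H(15)/v(3) = 15/(((-39 - 1*3)/(2*(19 + 3)))) = 15/(((1/2)*(-39 - 3)/22)) = 15/(((1/2)*(1/22)*(-42))) = 15/(-21/22) = 15*(-22/21) = -110/7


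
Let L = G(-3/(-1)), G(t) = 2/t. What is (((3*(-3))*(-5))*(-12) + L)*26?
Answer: -42068/3 ≈ -14023.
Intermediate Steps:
L = ⅔ (L = 2/((-3/(-1))) = 2/((-3*(-1))) = 2/3 = 2*(⅓) = ⅔ ≈ 0.66667)
(((3*(-3))*(-5))*(-12) + L)*26 = (((3*(-3))*(-5))*(-12) + ⅔)*26 = (-9*(-5)*(-12) + ⅔)*26 = (45*(-12) + ⅔)*26 = (-540 + ⅔)*26 = -1618/3*26 = -42068/3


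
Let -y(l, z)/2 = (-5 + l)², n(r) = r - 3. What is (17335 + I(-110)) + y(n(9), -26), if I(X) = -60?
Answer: 17273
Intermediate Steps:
n(r) = -3 + r
y(l, z) = -2*(-5 + l)²
(17335 + I(-110)) + y(n(9), -26) = (17335 - 60) - 2*(-5 + (-3 + 9))² = 17275 - 2*(-5 + 6)² = 17275 - 2*1² = 17275 - 2*1 = 17275 - 2 = 17273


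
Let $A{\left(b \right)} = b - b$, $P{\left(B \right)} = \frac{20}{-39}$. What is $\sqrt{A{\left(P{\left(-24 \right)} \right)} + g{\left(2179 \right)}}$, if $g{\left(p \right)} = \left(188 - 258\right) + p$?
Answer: $\sqrt{2109} \approx 45.924$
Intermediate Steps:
$P{\left(B \right)} = - \frac{20}{39}$ ($P{\left(B \right)} = 20 \left(- \frac{1}{39}\right) = - \frac{20}{39}$)
$A{\left(b \right)} = 0$
$g{\left(p \right)} = -70 + p$
$\sqrt{A{\left(P{\left(-24 \right)} \right)} + g{\left(2179 \right)}} = \sqrt{0 + \left(-70 + 2179\right)} = \sqrt{0 + 2109} = \sqrt{2109}$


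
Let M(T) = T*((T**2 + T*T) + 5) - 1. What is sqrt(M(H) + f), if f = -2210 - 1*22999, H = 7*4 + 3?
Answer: sqrt(34527) ≈ 185.81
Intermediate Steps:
H = 31 (H = 28 + 3 = 31)
M(T) = -1 + T*(5 + 2*T**2) (M(T) = T*((T**2 + T**2) + 5) - 1 = T*(2*T**2 + 5) - 1 = T*(5 + 2*T**2) - 1 = -1 + T*(5 + 2*T**2))
f = -25209 (f = -2210 - 22999 = -25209)
sqrt(M(H) + f) = sqrt((-1 + 2*31**3 + 5*31) - 25209) = sqrt((-1 + 2*29791 + 155) - 25209) = sqrt((-1 + 59582 + 155) - 25209) = sqrt(59736 - 25209) = sqrt(34527)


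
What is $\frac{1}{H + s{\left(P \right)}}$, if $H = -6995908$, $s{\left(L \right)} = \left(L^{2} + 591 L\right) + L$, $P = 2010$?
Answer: $- \frac{1}{1765888} \approx -5.6629 \cdot 10^{-7}$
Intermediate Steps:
$s{\left(L \right)} = L^{2} + 592 L$
$\frac{1}{H + s{\left(P \right)}} = \frac{1}{-6995908 + 2010 \left(592 + 2010\right)} = \frac{1}{-6995908 + 2010 \cdot 2602} = \frac{1}{-6995908 + 5230020} = \frac{1}{-1765888} = - \frac{1}{1765888}$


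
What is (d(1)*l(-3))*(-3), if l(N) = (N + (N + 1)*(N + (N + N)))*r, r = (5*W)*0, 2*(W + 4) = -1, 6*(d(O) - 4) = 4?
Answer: 0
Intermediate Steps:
d(O) = 14/3 (d(O) = 4 + (⅙)*4 = 4 + ⅔ = 14/3)
W = -9/2 (W = -4 + (½)*(-1) = -4 - ½ = -9/2 ≈ -4.5000)
r = 0 (r = (5*(-9/2))*0 = -45/2*0 = 0)
l(N) = 0 (l(N) = (N + (N + 1)*(N + (N + N)))*0 = (N + (1 + N)*(N + 2*N))*0 = (N + (1 + N)*(3*N))*0 = (N + 3*N*(1 + N))*0 = 0)
(d(1)*l(-3))*(-3) = ((14/3)*0)*(-3) = 0*(-3) = 0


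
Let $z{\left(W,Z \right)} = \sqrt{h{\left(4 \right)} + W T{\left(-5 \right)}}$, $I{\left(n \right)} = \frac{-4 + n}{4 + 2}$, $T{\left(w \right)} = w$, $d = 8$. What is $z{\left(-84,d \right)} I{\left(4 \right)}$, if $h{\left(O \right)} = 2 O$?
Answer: $0$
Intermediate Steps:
$I{\left(n \right)} = - \frac{2}{3} + \frac{n}{6}$ ($I{\left(n \right)} = \frac{-4 + n}{6} = \left(-4 + n\right) \frac{1}{6} = - \frac{2}{3} + \frac{n}{6}$)
$z{\left(W,Z \right)} = \sqrt{8 - 5 W}$ ($z{\left(W,Z \right)} = \sqrt{2 \cdot 4 + W \left(-5\right)} = \sqrt{8 - 5 W}$)
$z{\left(-84,d \right)} I{\left(4 \right)} = \sqrt{8 - -420} \left(- \frac{2}{3} + \frac{1}{6} \cdot 4\right) = \sqrt{8 + 420} \left(- \frac{2}{3} + \frac{2}{3}\right) = \sqrt{428} \cdot 0 = 2 \sqrt{107} \cdot 0 = 0$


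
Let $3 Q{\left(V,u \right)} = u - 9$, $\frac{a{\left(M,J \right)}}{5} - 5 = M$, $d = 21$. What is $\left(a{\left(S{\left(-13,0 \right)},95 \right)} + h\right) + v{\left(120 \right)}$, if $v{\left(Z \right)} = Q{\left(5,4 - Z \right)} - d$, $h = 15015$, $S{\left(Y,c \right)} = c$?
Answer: $\frac{44932}{3} \approx 14977.0$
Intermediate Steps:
$a{\left(M,J \right)} = 25 + 5 M$
$Q{\left(V,u \right)} = -3 + \frac{u}{3}$ ($Q{\left(V,u \right)} = \frac{u - 9}{3} = \frac{-9 + u}{3} = -3 + \frac{u}{3}$)
$v{\left(Z \right)} = - \frac{68}{3} - \frac{Z}{3}$ ($v{\left(Z \right)} = \left(-3 + \frac{4 - Z}{3}\right) - 21 = \left(-3 - \left(- \frac{4}{3} + \frac{Z}{3}\right)\right) - 21 = \left(- \frac{5}{3} - \frac{Z}{3}\right) - 21 = - \frac{68}{3} - \frac{Z}{3}$)
$\left(a{\left(S{\left(-13,0 \right)},95 \right)} + h\right) + v{\left(120 \right)} = \left(\left(25 + 5 \cdot 0\right) + 15015\right) - \frac{188}{3} = \left(\left(25 + 0\right) + 15015\right) - \frac{188}{3} = \left(25 + 15015\right) - \frac{188}{3} = 15040 - \frac{188}{3} = \frac{44932}{3}$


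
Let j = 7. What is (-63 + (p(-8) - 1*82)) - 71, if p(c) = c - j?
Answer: -231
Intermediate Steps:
p(c) = -7 + c (p(c) = c - 1*7 = c - 7 = -7 + c)
(-63 + (p(-8) - 1*82)) - 71 = (-63 + ((-7 - 8) - 1*82)) - 71 = (-63 + (-15 - 82)) - 71 = (-63 - 97) - 71 = -160 - 71 = -231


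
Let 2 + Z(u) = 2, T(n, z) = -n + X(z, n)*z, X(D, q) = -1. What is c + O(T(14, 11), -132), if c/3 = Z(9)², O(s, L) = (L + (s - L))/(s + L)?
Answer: 25/157 ≈ 0.15924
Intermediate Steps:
T(n, z) = -n - z
Z(u) = 0 (Z(u) = -2 + 2 = 0)
O(s, L) = s/(L + s)
c = 0 (c = 3*0² = 3*0 = 0)
c + O(T(14, 11), -132) = 0 + (-1*14 - 1*11)/(-132 + (-1*14 - 1*11)) = 0 + (-14 - 11)/(-132 + (-14 - 11)) = 0 - 25/(-132 - 25) = 0 - 25/(-157) = 0 - 25*(-1/157) = 0 + 25/157 = 25/157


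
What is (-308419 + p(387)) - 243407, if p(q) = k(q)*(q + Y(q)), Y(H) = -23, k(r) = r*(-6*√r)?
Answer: -551826 - 2535624*√43 ≈ -1.7179e+7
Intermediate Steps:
k(r) = -6*r^(3/2)
p(q) = -6*q^(3/2)*(-23 + q) (p(q) = (-6*q^(3/2))*(q - 23) = (-6*q^(3/2))*(-23 + q) = -6*q^(3/2)*(-23 + q))
(-308419 + p(387)) - 243407 = (-308419 + 6*387^(3/2)*(23 - 1*387)) - 243407 = (-308419 + 6*(1161*√43)*(23 - 387)) - 243407 = (-308419 + 6*(1161*√43)*(-364)) - 243407 = (-308419 - 2535624*√43) - 243407 = -551826 - 2535624*√43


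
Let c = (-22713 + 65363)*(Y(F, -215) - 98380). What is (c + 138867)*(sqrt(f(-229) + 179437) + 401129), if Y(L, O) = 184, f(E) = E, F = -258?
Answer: -1679896375481757 - 25127523198*sqrt(4978) ≈ -1.6817e+15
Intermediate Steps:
c = -4188059400 (c = (-22713 + 65363)*(184 - 98380) = 42650*(-98196) = -4188059400)
(c + 138867)*(sqrt(f(-229) + 179437) + 401129) = (-4188059400 + 138867)*(sqrt(-229 + 179437) + 401129) = -4187920533*(sqrt(179208) + 401129) = -4187920533*(6*sqrt(4978) + 401129) = -4187920533*(401129 + 6*sqrt(4978)) = -1679896375481757 - 25127523198*sqrt(4978)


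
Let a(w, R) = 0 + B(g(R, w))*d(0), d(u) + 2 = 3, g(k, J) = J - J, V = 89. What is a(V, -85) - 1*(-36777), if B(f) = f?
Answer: 36777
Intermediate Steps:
g(k, J) = 0
d(u) = 1 (d(u) = -2 + 3 = 1)
a(w, R) = 0 (a(w, R) = 0 + 0*1 = 0 + 0 = 0)
a(V, -85) - 1*(-36777) = 0 - 1*(-36777) = 0 + 36777 = 36777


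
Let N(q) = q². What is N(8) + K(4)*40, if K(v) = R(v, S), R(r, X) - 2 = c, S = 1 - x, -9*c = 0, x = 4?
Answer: 144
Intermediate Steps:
c = 0 (c = -⅑*0 = 0)
S = -3 (S = 1 - 1*4 = 1 - 4 = -3)
R(r, X) = 2 (R(r, X) = 2 + 0 = 2)
K(v) = 2
N(8) + K(4)*40 = 8² + 2*40 = 64 + 80 = 144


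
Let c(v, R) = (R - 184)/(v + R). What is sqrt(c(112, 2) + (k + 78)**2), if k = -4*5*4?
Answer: sqrt(7809)/57 ≈ 1.5503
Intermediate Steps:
c(v, R) = (-184 + R)/(R + v)
k = -80 (k = -20*4 = -80)
sqrt(c(112, 2) + (k + 78)**2) = sqrt((-184 + 2)/(2 + 112) + (-80 + 78)**2) = sqrt(-182/114 + (-2)**2) = sqrt((1/114)*(-182) + 4) = sqrt(-91/57 + 4) = sqrt(137/57) = sqrt(7809)/57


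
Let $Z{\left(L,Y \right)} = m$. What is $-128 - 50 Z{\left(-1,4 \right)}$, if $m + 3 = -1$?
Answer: $72$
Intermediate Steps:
$m = -4$ ($m = -3 - 1 = -4$)
$Z{\left(L,Y \right)} = -4$
$-128 - 50 Z{\left(-1,4 \right)} = -128 - -200 = -128 + 200 = 72$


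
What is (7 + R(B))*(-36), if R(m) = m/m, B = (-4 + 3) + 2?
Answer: -288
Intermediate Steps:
B = 1 (B = -1 + 2 = 1)
R(m) = 1
(7 + R(B))*(-36) = (7 + 1)*(-36) = 8*(-36) = -288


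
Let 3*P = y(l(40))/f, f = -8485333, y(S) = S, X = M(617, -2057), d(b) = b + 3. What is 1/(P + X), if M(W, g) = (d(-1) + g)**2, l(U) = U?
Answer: 25455999/107501320176935 ≈ 2.3680e-7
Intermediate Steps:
d(b) = 3 + b
M(W, g) = (2 + g)**2 (M(W, g) = ((3 - 1) + g)**2 = (2 + g)**2)
X = 4223025 (X = (2 - 2057)**2 = (-2055)**2 = 4223025)
P = -40/25455999 (P = (40/(-8485333))/3 = (40*(-1/8485333))/3 = (1/3)*(-40/8485333) = -40/25455999 ≈ -1.5713e-6)
1/(P + X) = 1/(-40/25455999 + 4223025) = 1/(107501320176935/25455999) = 25455999/107501320176935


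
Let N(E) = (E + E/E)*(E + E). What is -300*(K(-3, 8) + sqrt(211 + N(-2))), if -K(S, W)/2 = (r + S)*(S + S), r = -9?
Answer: 43200 - 300*sqrt(215) ≈ 38801.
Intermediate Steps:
K(S, W) = -4*S*(-9 + S) (K(S, W) = -2*(-9 + S)*(S + S) = -2*(-9 + S)*2*S = -4*S*(-9 + S))
N(E) = 2*E*(1 + E) (N(E) = (E + 1)*(2*E) = (1 + E)*(2*E) = 2*E*(1 + E))
-300*(K(-3, 8) + sqrt(211 + N(-2))) = -300*(4*(-3)*(9 - 1*(-3)) + sqrt(211 + 2*(-2)*(1 - 2))) = -300*(4*(-3)*(9 + 3) + sqrt(211 + 2*(-2)*(-1))) = -300*(4*(-3)*12 + sqrt(211 + 4)) = -300*(-144 + sqrt(215)) = 43200 - 300*sqrt(215)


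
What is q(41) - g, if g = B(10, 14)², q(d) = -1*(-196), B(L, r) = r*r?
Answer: -38220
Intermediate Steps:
B(L, r) = r²
q(d) = 196
g = 38416 (g = (14²)² = 196² = 38416)
q(41) - g = 196 - 1*38416 = 196 - 38416 = -38220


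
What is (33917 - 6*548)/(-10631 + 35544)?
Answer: 30629/24913 ≈ 1.2294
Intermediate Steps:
(33917 - 6*548)/(-10631 + 35544) = (33917 - 3288)/24913 = 30629*(1/24913) = 30629/24913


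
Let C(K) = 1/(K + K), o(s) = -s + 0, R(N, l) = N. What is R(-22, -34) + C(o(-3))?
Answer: -131/6 ≈ -21.833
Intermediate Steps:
o(s) = -s
C(K) = 1/(2*K)
R(-22, -34) + C(o(-3)) = -22 + 1/(2*((-1*(-3)))) = -22 + (½)/3 = -22 + (½)*(⅓) = -22 + ⅙ = -131/6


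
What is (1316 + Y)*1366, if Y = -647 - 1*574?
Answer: 129770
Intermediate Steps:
Y = -1221 (Y = -647 - 574 = -1221)
(1316 + Y)*1366 = (1316 - 1221)*1366 = 95*1366 = 129770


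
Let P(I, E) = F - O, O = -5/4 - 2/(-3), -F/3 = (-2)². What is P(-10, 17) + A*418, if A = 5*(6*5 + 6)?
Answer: 902743/12 ≈ 75229.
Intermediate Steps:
F = -12 (F = -3*(-2)² = -3*4 = -12)
O = -7/12 (O = -5*¼ - 2*(-⅓) = -5/4 + ⅔ = -7/12 ≈ -0.58333)
P(I, E) = -137/12 (P(I, E) = -12 - 1*(-7/12) = -12 + 7/12 = -137/12)
A = 180 (A = 5*(30 + 6) = 5*36 = 180)
P(-10, 17) + A*418 = -137/12 + 180*418 = -137/12 + 75240 = 902743/12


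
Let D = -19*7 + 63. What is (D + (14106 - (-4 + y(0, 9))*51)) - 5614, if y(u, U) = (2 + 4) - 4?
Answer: 8524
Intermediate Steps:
y(u, U) = 2 (y(u, U) = 6 - 4 = 2)
D = -70 (D = -133 + 63 = -70)
(D + (14106 - (-4 + y(0, 9))*51)) - 5614 = (-70 + (14106 - (-4 + 2)*51)) - 5614 = (-70 + (14106 - (-2)*51)) - 5614 = (-70 + (14106 - 1*(-102))) - 5614 = (-70 + (14106 + 102)) - 5614 = (-70 + 14208) - 5614 = 14138 - 5614 = 8524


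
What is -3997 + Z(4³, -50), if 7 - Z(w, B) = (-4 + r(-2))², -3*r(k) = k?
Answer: -36010/9 ≈ -4001.1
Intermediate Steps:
r(k) = -k/3
Z(w, B) = -37/9 (Z(w, B) = 7 - (-4 - ⅓*(-2))² = 7 - (-4 + ⅔)² = 7 - (-10/3)² = 7 - 1*100/9 = 7 - 100/9 = -37/9)
-3997 + Z(4³, -50) = -3997 - 37/9 = -36010/9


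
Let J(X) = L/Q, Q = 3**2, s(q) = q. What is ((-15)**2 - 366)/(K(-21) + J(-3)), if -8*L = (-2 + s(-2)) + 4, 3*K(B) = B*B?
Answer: -47/49 ≈ -0.95918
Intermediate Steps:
K(B) = B**2/3 (K(B) = (B*B)/3 = B**2/3)
L = 0 (L = -((-2 - 2) + 4)/8 = -(-4 + 4)/8 = -1/8*0 = 0)
Q = 9
J(X) = 0 (J(X) = 0/9 = 0*(1/9) = 0)
((-15)**2 - 366)/(K(-21) + J(-3)) = ((-15)**2 - 366)/((1/3)*(-21)**2 + 0) = (225 - 366)/((1/3)*441 + 0) = -141/(147 + 0) = -141/147 = -141*1/147 = -47/49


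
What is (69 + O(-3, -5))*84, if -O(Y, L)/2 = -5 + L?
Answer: 7476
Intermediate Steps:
O(Y, L) = 10 - 2*L (O(Y, L) = -2*(-5 + L) = 10 - 2*L)
(69 + O(-3, -5))*84 = (69 + (10 - 2*(-5)))*84 = (69 + (10 + 10))*84 = (69 + 20)*84 = 89*84 = 7476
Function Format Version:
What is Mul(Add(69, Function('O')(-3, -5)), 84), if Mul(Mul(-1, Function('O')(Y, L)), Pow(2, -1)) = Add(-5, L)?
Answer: 7476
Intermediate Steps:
Function('O')(Y, L) = Add(10, Mul(-2, L)) (Function('O')(Y, L) = Mul(-2, Add(-5, L)) = Add(10, Mul(-2, L)))
Mul(Add(69, Function('O')(-3, -5)), 84) = Mul(Add(69, Add(10, Mul(-2, -5))), 84) = Mul(Add(69, Add(10, 10)), 84) = Mul(Add(69, 20), 84) = Mul(89, 84) = 7476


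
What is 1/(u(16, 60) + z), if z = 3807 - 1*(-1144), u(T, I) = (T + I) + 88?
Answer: 1/5115 ≈ 0.00019550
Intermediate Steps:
u(T, I) = 88 + I + T (u(T, I) = (I + T) + 88 = 88 + I + T)
z = 4951 (z = 3807 + 1144 = 4951)
1/(u(16, 60) + z) = 1/((88 + 60 + 16) + 4951) = 1/(164 + 4951) = 1/5115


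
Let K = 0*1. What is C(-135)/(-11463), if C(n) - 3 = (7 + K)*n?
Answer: 314/3821 ≈ 0.082177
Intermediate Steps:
K = 0
C(n) = 3 + 7*n (C(n) = 3 + (7 + 0)*n = 3 + 7*n)
C(-135)/(-11463) = (3 + 7*(-135))/(-11463) = (3 - 945)*(-1/11463) = -942*(-1/11463) = 314/3821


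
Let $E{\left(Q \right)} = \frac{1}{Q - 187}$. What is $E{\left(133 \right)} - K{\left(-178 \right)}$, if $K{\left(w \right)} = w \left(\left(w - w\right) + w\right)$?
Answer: $- \frac{1710937}{54} \approx -31684.0$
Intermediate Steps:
$K{\left(w \right)} = w^{2}$ ($K{\left(w \right)} = w \left(0 + w\right) = w w = w^{2}$)
$E{\left(Q \right)} = \frac{1}{-187 + Q}$
$E{\left(133 \right)} - K{\left(-178 \right)} = \frac{1}{-187 + 133} - \left(-178\right)^{2} = \frac{1}{-54} - 31684 = - \frac{1}{54} - 31684 = - \frac{1710937}{54}$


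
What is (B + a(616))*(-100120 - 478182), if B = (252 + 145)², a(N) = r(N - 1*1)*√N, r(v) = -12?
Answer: -91145599918 + 13879248*√154 ≈ -9.0973e+10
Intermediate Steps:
a(N) = -12*√N
B = 157609 (B = 397² = 157609)
(B + a(616))*(-100120 - 478182) = (157609 - 24*√154)*(-100120 - 478182) = (157609 - 24*√154)*(-578302) = -91145599918 + 13879248*√154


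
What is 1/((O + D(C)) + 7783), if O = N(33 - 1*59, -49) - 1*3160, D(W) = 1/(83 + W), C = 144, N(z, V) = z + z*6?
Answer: 227/1008108 ≈ 0.00022517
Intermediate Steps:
N(z, V) = 7*z (N(z, V) = z + 6*z = 7*z)
O = -3342 (O = 7*(33 - 1*59) - 1*3160 = 7*(33 - 59) - 3160 = 7*(-26) - 3160 = -182 - 3160 = -3342)
1/((O + D(C)) + 7783) = 1/((-3342 + 1/(83 + 144)) + 7783) = 1/((-3342 + 1/227) + 7783) = 1/(-758633/227 + 7783) = 1/(1008108/227) = 227/1008108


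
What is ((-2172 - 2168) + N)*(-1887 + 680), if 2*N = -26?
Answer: 5254071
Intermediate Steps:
N = -13 (N = (½)*(-26) = -13)
((-2172 - 2168) + N)*(-1887 + 680) = ((-2172 - 2168) - 13)*(-1887 + 680) = (-4340 - 13)*(-1207) = -4353*(-1207) = 5254071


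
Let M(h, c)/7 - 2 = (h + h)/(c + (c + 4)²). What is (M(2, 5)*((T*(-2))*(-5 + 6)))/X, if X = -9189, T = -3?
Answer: -1232/131709 ≈ -0.0093540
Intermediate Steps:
M(h, c) = 14 + 14*h/(c + (4 + c)²) (M(h, c) = 14 + 7*((h + h)/(c + (c + 4)²)) = 14 + 7*((2*h)/(c + (4 + c)²)) = 14 + 7*(2*h/(c + (4 + c)²)) = 14 + 14*h/(c + (4 + c)²))
(M(2, 5)*((T*(-2))*(-5 + 6)))/X = ((14*(5 + 2 + (4 + 5)²)/(5 + (4 + 5)²))*((-3*(-2))*(-5 + 6)))/(-9189) = ((14*(5 + 2 + 9²)/(5 + 9²))*(6*1))*(-1/9189) = ((14*(5 + 2 + 81)/(5 + 81))*6)*(-1/9189) = ((14*88/86)*6)*(-1/9189) = ((14*(1/86)*88)*6)*(-1/9189) = ((616/43)*6)*(-1/9189) = (3696/43)*(-1/9189) = -1232/131709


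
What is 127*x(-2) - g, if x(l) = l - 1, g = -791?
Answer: 410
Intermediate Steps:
x(l) = -1 + l
127*x(-2) - g = 127*(-1 - 2) - 1*(-791) = 127*(-3) + 791 = -381 + 791 = 410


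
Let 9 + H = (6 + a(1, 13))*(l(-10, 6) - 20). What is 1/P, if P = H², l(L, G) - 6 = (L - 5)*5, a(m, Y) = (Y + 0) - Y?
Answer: 1/294849 ≈ 3.3916e-6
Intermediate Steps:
a(m, Y) = 0 (a(m, Y) = Y - Y = 0)
l(L, G) = -19 + 5*L (l(L, G) = 6 + (L - 5)*5 = 6 + (-5 + L)*5 = 6 + (-25 + 5*L) = -19 + 5*L)
H = -543 (H = -9 + (6 + 0)*((-19 + 5*(-10)) - 20) = -9 + 6*((-19 - 50) - 20) = -9 + 6*(-69 - 20) = -9 + 6*(-89) = -9 - 534 = -543)
P = 294849 (P = (-543)² = 294849)
1/P = 1/294849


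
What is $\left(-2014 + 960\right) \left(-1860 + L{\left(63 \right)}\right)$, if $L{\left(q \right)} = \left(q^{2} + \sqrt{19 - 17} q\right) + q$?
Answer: $-2289288 - 66402 \sqrt{2} \approx -2.3832 \cdot 10^{6}$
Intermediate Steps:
$L{\left(q \right)} = q + q^{2} + q \sqrt{2}$ ($L{\left(q \right)} = \left(q^{2} + \sqrt{2} q\right) + q = \left(q^{2} + q \sqrt{2}\right) + q = q + q^{2} + q \sqrt{2}$)
$\left(-2014 + 960\right) \left(-1860 + L{\left(63 \right)}\right) = \left(-2014 + 960\right) \left(-1860 + 63 \left(1 + 63 + \sqrt{2}\right)\right) = - 1054 \left(-1860 + 63 \left(64 + \sqrt{2}\right)\right) = - 1054 \left(-1860 + \left(4032 + 63 \sqrt{2}\right)\right) = - 1054 \left(2172 + 63 \sqrt{2}\right) = -2289288 - 66402 \sqrt{2}$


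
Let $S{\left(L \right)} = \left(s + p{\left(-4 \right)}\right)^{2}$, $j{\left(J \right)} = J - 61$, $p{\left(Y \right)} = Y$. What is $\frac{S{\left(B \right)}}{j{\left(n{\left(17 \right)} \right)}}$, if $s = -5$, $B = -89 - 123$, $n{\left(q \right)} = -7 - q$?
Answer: $- \frac{81}{85} \approx -0.95294$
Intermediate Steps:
$j{\left(J \right)} = -61 + J$ ($j{\left(J \right)} = J - 61 = -61 + J$)
$B = -212$ ($B = -89 - 123 = -212$)
$S{\left(L \right)} = 81$ ($S{\left(L \right)} = \left(-5 - 4\right)^{2} = \left(-9\right)^{2} = 81$)
$\frac{S{\left(B \right)}}{j{\left(n{\left(17 \right)} \right)}} = \frac{81}{-61 - 24} = \frac{81}{-85} = 81 \left(- \frac{1}{85}\right) = - \frac{81}{85}$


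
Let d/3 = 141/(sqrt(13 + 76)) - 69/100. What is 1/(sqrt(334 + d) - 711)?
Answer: -1/(711 - sqrt(33193/100 + 423*sqrt(89)/89)) ≈ -0.0014459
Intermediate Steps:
d = -207/100 + 423*sqrt(89)/89 (d = 3*(141/(sqrt(13 + 76)) - 69/100) = 3*(141/(sqrt(89)) - 69*1/100) = 3*(141*(sqrt(89)/89) - 69/100) = 3*(141*sqrt(89)/89 - 69/100) = 3*(-69/100 + 141*sqrt(89)/89) = -207/100 + 423*sqrt(89)/89 ≈ 42.768)
1/(sqrt(334 + d) - 711) = 1/(sqrt(334 + (-207/100 + 423*sqrt(89)/89)) - 711) = 1/(sqrt(33193/100 + 423*sqrt(89)/89) - 711) = 1/(-711 + sqrt(33193/100 + 423*sqrt(89)/89))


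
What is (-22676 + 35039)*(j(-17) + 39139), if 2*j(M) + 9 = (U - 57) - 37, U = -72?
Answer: 965587389/2 ≈ 4.8279e+8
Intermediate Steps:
j(M) = -175/2 (j(M) = -9/2 + ((-72 - 57) - 37)/2 = -9/2 + (-129 - 37)/2 = -9/2 + (1/2)*(-166) = -9/2 - 83 = -175/2)
(-22676 + 35039)*(j(-17) + 39139) = (-22676 + 35039)*(-175/2 + 39139) = 12363*(78103/2) = 965587389/2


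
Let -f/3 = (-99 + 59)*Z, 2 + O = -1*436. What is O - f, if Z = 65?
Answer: -8238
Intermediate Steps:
O = -438 (O = -2 - 1*436 = -2 - 436 = -438)
f = 7800 (f = -3*(-99 + 59)*65 = -(-120)*65 = -3*(-2600) = 7800)
O - f = -438 - 1*7800 = -438 - 7800 = -8238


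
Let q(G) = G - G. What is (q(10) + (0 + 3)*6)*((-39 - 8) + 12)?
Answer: -630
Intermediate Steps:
q(G) = 0
(q(10) + (0 + 3)*6)*((-39 - 8) + 12) = (0 + (0 + 3)*6)*((-39 - 8) + 12) = (0 + 3*6)*(-47 + 12) = (0 + 18)*(-35) = 18*(-35) = -630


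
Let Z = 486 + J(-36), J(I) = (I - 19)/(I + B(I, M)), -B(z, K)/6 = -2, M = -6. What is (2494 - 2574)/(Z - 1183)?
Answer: 1920/16673 ≈ 0.11516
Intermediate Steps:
B(z, K) = 12 (B(z, K) = -6*(-2) = 12)
J(I) = (-19 + I)/(12 + I) (J(I) = (I - 19)/(I + 12) = (-19 + I)/(12 + I))
Z = 11719/24 (Z = 486 + (-19 - 36)/(12 - 36) = 486 - 55/(-24) = 486 - 1/24*(-55) = 486 + 55/24 = 11719/24 ≈ 488.29)
(2494 - 2574)/(Z - 1183) = (2494 - 2574)/(11719/24 - 1183) = -80/(-16673/24) = -80*(-24/16673) = 1920/16673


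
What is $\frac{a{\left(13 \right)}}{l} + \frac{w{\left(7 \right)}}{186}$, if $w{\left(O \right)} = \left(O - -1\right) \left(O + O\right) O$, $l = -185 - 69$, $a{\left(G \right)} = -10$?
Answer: $\frac{50249}{11811} \approx 4.2544$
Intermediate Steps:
$l = -254$
$w{\left(O \right)} = 2 O^{2} \left(1 + O\right)$ ($w{\left(O \right)} = \left(O + 1\right) 2 O O = \left(1 + O\right) 2 O O = 2 O \left(1 + O\right) O = 2 O^{2} \left(1 + O\right)$)
$\frac{a{\left(13 \right)}}{l} + \frac{w{\left(7 \right)}}{186} = - \frac{10}{-254} + \frac{2 \cdot 7^{2} \left(1 + 7\right)}{186} = \left(-10\right) \left(- \frac{1}{254}\right) + 2 \cdot 49 \cdot 8 \cdot \frac{1}{186} = \frac{5}{127} + 784 \cdot \frac{1}{186} = \frac{5}{127} + \frac{392}{93} = \frac{50249}{11811}$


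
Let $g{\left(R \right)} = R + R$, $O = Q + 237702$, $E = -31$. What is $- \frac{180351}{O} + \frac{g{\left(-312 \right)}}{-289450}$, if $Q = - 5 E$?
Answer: $- \frac{26027087091}{34423854325} \approx -0.75608$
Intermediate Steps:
$Q = 155$ ($Q = \left(-5\right) \left(-31\right) = 155$)
$O = 237857$ ($O = 155 + 237702 = 237857$)
$g{\left(R \right)} = 2 R$
$- \frac{180351}{O} + \frac{g{\left(-312 \right)}}{-289450} = - \frac{180351}{237857} + \frac{2 \left(-312\right)}{-289450} = \left(-180351\right) \frac{1}{237857} - - \frac{312}{144725} = - \frac{180351}{237857} + \frac{312}{144725} = - \frac{26027087091}{34423854325}$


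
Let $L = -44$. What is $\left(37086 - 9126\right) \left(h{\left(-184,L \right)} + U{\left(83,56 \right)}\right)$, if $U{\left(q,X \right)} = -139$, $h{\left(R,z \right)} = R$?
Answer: $-9031080$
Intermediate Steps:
$\left(37086 - 9126\right) \left(h{\left(-184,L \right)} + U{\left(83,56 \right)}\right) = \left(37086 - 9126\right) \left(-184 - 139\right) = 27960 \left(-323\right) = -9031080$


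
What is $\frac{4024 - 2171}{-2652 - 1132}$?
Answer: $- \frac{1853}{3784} \approx -0.48969$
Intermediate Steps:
$\frac{4024 - 2171}{-2652 - 1132} = \frac{1853}{-3784} = 1853 \left(- \frac{1}{3784}\right) = - \frac{1853}{3784}$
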